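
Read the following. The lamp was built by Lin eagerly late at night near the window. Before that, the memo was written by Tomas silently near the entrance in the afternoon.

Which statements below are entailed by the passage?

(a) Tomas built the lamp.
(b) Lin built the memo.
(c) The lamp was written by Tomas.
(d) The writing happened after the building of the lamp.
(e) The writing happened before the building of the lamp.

(a) Not entailed — the passage has Lin building the lamp, not Tomas.
(b) Not entailed — Lin built the lamp, not the memo; the memo belongs to the writing event.
(c) Not entailed — Tomas wrote the memo, not the lamp; the lamp belongs to the building event.
(d) Not entailed — the narrative places the writing before the building, not after.
(e) Entailed — the narrative places the writing before the building.

(e)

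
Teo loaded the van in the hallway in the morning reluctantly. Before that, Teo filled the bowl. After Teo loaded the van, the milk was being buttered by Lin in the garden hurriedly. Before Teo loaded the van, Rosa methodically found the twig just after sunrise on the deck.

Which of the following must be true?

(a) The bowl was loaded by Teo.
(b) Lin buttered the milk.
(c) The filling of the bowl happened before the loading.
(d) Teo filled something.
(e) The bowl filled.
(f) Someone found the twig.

(a) Not entailed — Teo loaded the van, not the bowl; the bowl belongs to the filling event.
(b) Not entailed — 'was buttering' is progressive on an accomplishment; it does not entail the completed 'buttered'.
(c) Entailed — the narrative places the filling before the loading.
(d) Entailed — the original entails any weakening of itself; this just generalizes the patient.
(e) Entailed — 'Teo filled the bowl' is causative; it entails the inchoative 'the bowl filled'.
(f) Entailed — dropping 'methodically', 'on the deck', 'just after sunrise' and generalizing the agent leaves a sub-description the original still satisfies.

(c), (d), (e), (f)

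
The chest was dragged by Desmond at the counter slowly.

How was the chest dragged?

'slowly' marks the manner of the dragging event.

slowly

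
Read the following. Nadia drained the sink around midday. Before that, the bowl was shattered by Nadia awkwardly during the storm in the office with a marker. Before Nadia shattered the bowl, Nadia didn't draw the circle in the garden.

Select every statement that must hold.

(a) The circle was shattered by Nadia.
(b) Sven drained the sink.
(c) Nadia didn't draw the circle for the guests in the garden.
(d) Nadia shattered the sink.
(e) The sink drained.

(c), (e)

(a) Not entailed — Nadia shattered the bowl, not the circle; the circle belongs to the drawing event.
(b) Not entailed — the passage has Nadia draining the sink, not Sven.
(c) Entailed — under negation, adding a further restriction is entailed: if no such drawing event occurred, none occurred for the guests either.
(d) Not entailed — Nadia shattered the bowl, not the sink; the sink belongs to the draining event.
(e) Entailed — 'Nadia drained the sink' is causative; it entails the inchoative 'the sink drained'.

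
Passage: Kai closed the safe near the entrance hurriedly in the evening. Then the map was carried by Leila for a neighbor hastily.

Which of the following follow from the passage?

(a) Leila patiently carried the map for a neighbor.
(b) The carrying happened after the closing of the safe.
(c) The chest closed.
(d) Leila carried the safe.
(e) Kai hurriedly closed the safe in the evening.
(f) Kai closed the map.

(b), (e)

(a) Not entailed — 'patiently' adds a manner not in (and inconsistent with) the original.
(b) Entailed — the narrative places the closing before the carrying.
(c) Not entailed — the safe is what closed, not the chest.
(d) Not entailed — Leila carried the map, not the safe; the safe belongs to the closing event.
(e) Entailed — dropping 'near the entrance' leaves a sub-description the original still satisfies.
(f) Not entailed — Kai closed the safe, not the map; the map belongs to the carrying event.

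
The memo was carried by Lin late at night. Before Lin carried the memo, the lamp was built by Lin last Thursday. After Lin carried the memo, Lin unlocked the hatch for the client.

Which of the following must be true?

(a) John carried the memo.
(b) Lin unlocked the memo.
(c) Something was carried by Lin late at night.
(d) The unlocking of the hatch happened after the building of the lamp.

(c), (d)

(a) Not entailed — the passage has Lin carrying the memo, not John.
(b) Not entailed — Lin unlocked the hatch, not the memo; the memo belongs to the carrying event.
(c) Entailed — this follows by dropping conjuncts from the carrying event's description.
(d) Entailed — the narrative places the building before the unlocking.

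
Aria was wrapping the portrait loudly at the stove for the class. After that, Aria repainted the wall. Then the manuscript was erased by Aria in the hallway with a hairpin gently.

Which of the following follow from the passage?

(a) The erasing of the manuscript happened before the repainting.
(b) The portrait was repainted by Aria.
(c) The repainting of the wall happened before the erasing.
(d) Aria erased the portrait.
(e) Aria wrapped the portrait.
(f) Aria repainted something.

(a) Not entailed — the narrative places the repainting before the erasing, not after.
(b) Not entailed — Aria repainted the wall, not the portrait; the portrait belongs to the wrapping event.
(c) Entailed — the narrative places the repainting before the erasing.
(d) Not entailed — Aria erased the manuscript, not the portrait; the portrait belongs to the wrapping event.
(e) Not entailed — 'was wrapping' is progressive on an accomplishment; it does not entail the completed 'wrapped'.
(f) Entailed — the original entails any weakening of itself; this just generalizes the patient.

(c), (f)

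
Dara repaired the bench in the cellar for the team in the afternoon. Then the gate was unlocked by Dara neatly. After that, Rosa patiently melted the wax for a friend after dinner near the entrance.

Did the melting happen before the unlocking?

no

The narrative orders the unlocking before the melting.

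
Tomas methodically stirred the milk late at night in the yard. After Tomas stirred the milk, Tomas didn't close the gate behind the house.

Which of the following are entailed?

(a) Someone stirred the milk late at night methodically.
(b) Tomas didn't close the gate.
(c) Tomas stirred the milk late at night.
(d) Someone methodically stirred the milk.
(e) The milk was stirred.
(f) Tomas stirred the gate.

(a), (c), (d), (e)

(a) Entailed — every conjunct here is already in the original stirring event.
(b) Not entailed — dropping 'behind the house' under negation is not valid — the original leaves open that Tomas closed the gate some other way.
(c) Entailed — every conjunct here is already in the original stirring event.
(d) Entailed — this follows by dropping conjuncts from the stirring event's description.
(e) Entailed — this follows by dropping conjuncts from the stirring event's description.
(f) Not entailed — Tomas stirred the milk, not the gate; the gate belongs to the closing event.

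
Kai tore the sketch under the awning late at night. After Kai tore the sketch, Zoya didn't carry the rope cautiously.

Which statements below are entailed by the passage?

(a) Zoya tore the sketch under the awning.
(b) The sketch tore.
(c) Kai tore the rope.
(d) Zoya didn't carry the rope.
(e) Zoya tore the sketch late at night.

(b)

(a) Not entailed — the passage has Kai tearing the sketch, not Zoya.
(b) Entailed — 'Kai tore the sketch' is causative; it entails the inchoative 'the sketch tore'.
(c) Not entailed — Kai tore the sketch, not the rope; the rope belongs to the carrying event.
(d) Not entailed — dropping 'cautiously' under negation is not valid — the original leaves open that Zoya carried the rope some other way.
(e) Not entailed — the passage has Kai tearing the sketch, not Zoya.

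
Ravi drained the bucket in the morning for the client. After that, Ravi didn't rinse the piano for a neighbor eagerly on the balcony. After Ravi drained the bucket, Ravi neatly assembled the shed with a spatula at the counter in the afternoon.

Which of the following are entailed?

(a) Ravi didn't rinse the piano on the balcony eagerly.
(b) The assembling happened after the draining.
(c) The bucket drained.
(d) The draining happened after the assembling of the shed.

(b), (c)

(a) Not entailed — dropping 'for a neighbor' under negation is not valid — the original leaves open that Ravi rinsed the piano some other way.
(b) Entailed — the narrative places the draining before the assembling.
(c) Entailed — 'Ravi drained the bucket' is causative; it entails the inchoative 'the bucket drained'.
(d) Not entailed — the narrative places the draining before the assembling, not after.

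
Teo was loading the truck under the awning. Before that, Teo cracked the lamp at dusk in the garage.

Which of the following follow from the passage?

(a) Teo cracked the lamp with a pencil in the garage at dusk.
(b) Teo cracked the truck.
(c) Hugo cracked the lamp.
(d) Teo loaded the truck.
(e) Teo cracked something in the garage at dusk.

(a) Not entailed — 'with a pencil' adds information not in the original event.
(b) Not entailed — Teo cracked the lamp, not the truck; the truck belongs to the loading event.
(c) Not entailed — the passage has Teo cracking the lamp, not Hugo.
(d) Not entailed — 'was loading' is progressive on an accomplishment; it does not entail the completed 'loaded'.
(e) Entailed — the original entails any weakening of itself; this just generalizes the patient.

(e)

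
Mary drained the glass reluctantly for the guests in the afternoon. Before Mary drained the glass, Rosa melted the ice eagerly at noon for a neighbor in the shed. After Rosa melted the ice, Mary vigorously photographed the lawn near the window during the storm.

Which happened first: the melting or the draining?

The connectives place the melting before the draining.

the melting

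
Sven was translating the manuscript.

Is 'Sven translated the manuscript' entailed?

no

'was translating' is progressive; for an accomplishment like 'translate the manuscript', it doesn't entail completion.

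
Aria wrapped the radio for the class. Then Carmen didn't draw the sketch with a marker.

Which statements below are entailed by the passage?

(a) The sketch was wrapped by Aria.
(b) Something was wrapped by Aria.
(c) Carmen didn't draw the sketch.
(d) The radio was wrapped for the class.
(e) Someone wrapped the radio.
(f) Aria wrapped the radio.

(a) Not entailed — Aria wrapped the radio, not the sketch; the sketch belongs to the drawing event.
(b) Entailed — every conjunct here is already in the original wrapping event.
(c) Not entailed — dropping 'with a marker' under negation is not valid — the original leaves open that Carmen drew the sketch some other way.
(d) Entailed — the original entails any weakening of itself; this just generalizes the agent.
(e) Entailed — every conjunct here is already in the original wrapping event.
(f) Entailed — the original entails any weakening of itself; this just drops 'for the class'.

(b), (d), (e), (f)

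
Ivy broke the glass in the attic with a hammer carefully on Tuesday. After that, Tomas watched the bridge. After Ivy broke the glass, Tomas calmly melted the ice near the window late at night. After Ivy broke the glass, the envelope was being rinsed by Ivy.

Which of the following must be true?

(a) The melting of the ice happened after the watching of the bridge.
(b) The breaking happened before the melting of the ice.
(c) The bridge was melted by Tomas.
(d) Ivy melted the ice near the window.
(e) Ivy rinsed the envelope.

(b), (e)

(a) Not entailed — the narrative doesn't order the watching relative to the melting.
(b) Entailed — the narrative places the breaking before the melting.
(c) Not entailed — Tomas melted the ice, not the bridge; the bridge belongs to the watching event.
(d) Not entailed — the passage has Tomas melting the ice, not Ivy.
(e) Entailed — 'rinse' is an activity; 'was rinsing' entails that some rinsing happened, so 'rinsed' holds.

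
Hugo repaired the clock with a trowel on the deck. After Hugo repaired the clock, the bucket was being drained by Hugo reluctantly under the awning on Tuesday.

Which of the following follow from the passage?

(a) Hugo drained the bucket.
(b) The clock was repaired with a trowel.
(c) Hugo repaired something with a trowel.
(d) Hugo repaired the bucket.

(b), (c)

(a) Not entailed — 'was draining' is progressive on an accomplishment; it does not entail the completed 'drained'.
(b) Entailed — dropping 'on the deck' and generalizing the agent leaves a sub-description the original still satisfies.
(c) Entailed — dropping 'on the deck' and generalizing the patient leaves a sub-description the original still satisfies.
(d) Not entailed — Hugo repaired the clock, not the bucket; the bucket belongs to the draining event.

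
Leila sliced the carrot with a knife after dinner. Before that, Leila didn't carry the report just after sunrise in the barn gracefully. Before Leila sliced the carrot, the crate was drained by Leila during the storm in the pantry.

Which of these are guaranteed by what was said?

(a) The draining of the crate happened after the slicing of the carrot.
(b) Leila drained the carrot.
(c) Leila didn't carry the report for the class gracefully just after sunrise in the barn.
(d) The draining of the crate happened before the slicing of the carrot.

(a) Not entailed — the narrative places the draining before the slicing, not after.
(b) Not entailed — Leila drained the crate, not the carrot; the carrot belongs to the slicing event.
(c) Entailed — under negation, adding a further restriction is entailed: if no such carrying event occurred, none occurred for the class either.
(d) Entailed — the narrative places the draining before the slicing.

(c), (d)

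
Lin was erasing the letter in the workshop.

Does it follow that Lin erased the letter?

'was erasing' is progressive; for an accomplishment like 'erase the letter', it doesn't entail completion.

no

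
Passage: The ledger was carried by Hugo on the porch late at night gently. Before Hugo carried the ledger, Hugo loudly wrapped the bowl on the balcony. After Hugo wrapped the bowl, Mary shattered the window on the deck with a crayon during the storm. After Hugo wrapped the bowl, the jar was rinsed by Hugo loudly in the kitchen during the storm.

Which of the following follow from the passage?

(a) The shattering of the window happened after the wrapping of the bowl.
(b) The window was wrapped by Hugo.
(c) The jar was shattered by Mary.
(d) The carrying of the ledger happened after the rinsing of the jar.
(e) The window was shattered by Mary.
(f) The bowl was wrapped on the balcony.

(a), (e), (f)

(a) Entailed — the narrative places the wrapping before the shattering.
(b) Not entailed — Hugo wrapped the bowl, not the window; the window belongs to the shattering event.
(c) Not entailed — Mary shattered the window, not the jar; the jar belongs to the rinsing event.
(d) Not entailed — the narrative doesn't order the rinsing relative to the carrying.
(e) Entailed — dropping 'during the storm', 'on the deck', 'with a crayon' leaves a sub-description the original still satisfies.
(f) Entailed — every conjunct here is already in the original wrapping event.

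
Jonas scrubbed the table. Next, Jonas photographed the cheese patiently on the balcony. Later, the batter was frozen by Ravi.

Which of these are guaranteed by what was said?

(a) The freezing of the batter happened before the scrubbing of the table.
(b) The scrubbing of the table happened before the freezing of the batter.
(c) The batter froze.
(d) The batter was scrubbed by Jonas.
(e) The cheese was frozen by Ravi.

(a) Not entailed — the narrative places the scrubbing before the freezing, not after.
(b) Entailed — the narrative places the scrubbing before the freezing.
(c) Entailed — 'Ravi froze the batter' is causative; it entails the inchoative 'the batter froze'.
(d) Not entailed — Jonas scrubbed the table, not the batter; the batter belongs to the freezing event.
(e) Not entailed — Ravi froze the batter, not the cheese; the cheese belongs to the photographing event.

(b), (c)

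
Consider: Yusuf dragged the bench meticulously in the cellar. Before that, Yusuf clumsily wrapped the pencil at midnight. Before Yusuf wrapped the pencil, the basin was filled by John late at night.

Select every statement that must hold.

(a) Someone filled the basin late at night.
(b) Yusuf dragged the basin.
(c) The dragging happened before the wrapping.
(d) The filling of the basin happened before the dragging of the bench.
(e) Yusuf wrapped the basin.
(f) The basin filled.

(a), (d), (f)

(a) Entailed — every conjunct here is already in the original filling event.
(b) Not entailed — Yusuf dragged the bench, not the basin; the basin belongs to the filling event.
(c) Not entailed — the narrative places the wrapping before the dragging, not after.
(d) Entailed — the narrative places the filling before the dragging.
(e) Not entailed — Yusuf wrapped the pencil, not the basin; the basin belongs to the filling event.
(f) Entailed — 'John filled the basin' is causative; it entails the inchoative 'the basin filled'.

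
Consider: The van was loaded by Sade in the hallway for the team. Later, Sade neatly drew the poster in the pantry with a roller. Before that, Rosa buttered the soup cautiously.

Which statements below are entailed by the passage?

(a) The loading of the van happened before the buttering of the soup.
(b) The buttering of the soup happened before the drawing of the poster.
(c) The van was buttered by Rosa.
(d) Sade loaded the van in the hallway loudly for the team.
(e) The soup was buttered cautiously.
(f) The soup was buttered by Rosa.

(b), (e), (f)

(a) Not entailed — the narrative doesn't order the loading relative to the buttering.
(b) Entailed — the narrative places the buttering before the drawing.
(c) Not entailed — Rosa buttered the soup, not the van; the van belongs to the loading event.
(d) Not entailed — 'loudly' adds information not in the original event.
(e) Entailed — every conjunct here is already in the original buttering event.
(f) Entailed — the original entails any weakening of itself; this just drops 'cautiously'.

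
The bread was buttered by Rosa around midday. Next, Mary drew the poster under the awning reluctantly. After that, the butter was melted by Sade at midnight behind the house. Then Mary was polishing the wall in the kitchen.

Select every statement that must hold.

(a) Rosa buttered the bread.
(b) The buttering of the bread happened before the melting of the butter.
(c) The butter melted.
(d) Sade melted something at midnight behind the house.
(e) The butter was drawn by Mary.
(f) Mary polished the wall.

(a) Entailed — this follows by dropping conjuncts from the buttering event's description.
(b) Entailed — the narrative places the buttering before the melting.
(c) Entailed — 'Sade melted the butter' is causative; it entails the inchoative 'the butter melted'.
(d) Entailed — the original entails any weakening of itself; this just generalizes the patient.
(e) Not entailed — Mary drew the poster, not the butter; the butter belongs to the melting event.
(f) Entailed — 'polish' is an activity; 'was polishing' entails that some polishing happened, so 'polished' holds.

(a), (b), (c), (d), (f)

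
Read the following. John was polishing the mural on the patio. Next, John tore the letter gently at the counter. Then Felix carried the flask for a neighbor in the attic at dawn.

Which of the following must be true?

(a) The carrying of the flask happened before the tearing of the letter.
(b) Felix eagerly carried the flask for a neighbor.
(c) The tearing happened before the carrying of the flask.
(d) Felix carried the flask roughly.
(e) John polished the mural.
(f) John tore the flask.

(c), (e)

(a) Not entailed — the narrative places the tearing before the carrying, not after.
(b) Not entailed — 'eagerly' adds information not in the original event.
(c) Entailed — the narrative places the tearing before the carrying.
(d) Not entailed — 'roughly' adds information not in the original event.
(e) Entailed — 'polish' is an activity; 'was polishing' entails that some polishing happened, so 'polished' holds.
(f) Not entailed — John tore the letter, not the flask; the flask belongs to the carrying event.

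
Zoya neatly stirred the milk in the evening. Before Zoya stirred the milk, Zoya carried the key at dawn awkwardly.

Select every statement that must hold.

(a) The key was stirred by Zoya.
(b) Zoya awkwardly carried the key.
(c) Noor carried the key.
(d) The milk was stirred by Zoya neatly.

(b), (d)

(a) Not entailed — Zoya stirred the milk, not the key; the key belongs to the carrying event.
(b) Entailed — every conjunct here is already in the original carrying event.
(c) Not entailed — the passage has Zoya carrying the key, not Noor.
(d) Entailed — this follows by dropping conjuncts from the stirring event's description.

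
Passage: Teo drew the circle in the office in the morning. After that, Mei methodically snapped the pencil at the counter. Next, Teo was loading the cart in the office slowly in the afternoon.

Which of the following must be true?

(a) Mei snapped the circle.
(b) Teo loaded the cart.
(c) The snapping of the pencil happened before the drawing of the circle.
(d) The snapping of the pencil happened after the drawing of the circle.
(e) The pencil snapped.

(d), (e)

(a) Not entailed — Mei snapped the pencil, not the circle; the circle belongs to the drawing event.
(b) Not entailed — 'was loading' is progressive on an accomplishment; it does not entail the completed 'loaded'.
(c) Not entailed — the narrative places the drawing before the snapping, not after.
(d) Entailed — the narrative places the drawing before the snapping.
(e) Entailed — 'Mei snapped the pencil' is causative; it entails the inchoative 'the pencil snapped'.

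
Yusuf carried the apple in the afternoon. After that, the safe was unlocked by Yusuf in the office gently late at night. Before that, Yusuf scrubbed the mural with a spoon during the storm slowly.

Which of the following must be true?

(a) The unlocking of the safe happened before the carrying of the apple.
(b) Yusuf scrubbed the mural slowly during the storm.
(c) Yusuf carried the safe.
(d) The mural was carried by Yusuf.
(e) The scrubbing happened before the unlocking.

(b), (e)

(a) Not entailed — the narrative places the carrying before the unlocking, not after.
(b) Entailed — the original entails any weakening of itself; this just drops 'with a spoon'.
(c) Not entailed — Yusuf carried the apple, not the safe; the safe belongs to the unlocking event.
(d) Not entailed — Yusuf carried the apple, not the mural; the mural belongs to the scrubbing event.
(e) Entailed — the narrative places the scrubbing before the unlocking.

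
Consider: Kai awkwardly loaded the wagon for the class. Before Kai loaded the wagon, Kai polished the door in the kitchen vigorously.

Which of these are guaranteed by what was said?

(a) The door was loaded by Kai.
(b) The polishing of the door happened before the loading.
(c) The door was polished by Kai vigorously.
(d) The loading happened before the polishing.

(b), (c)

(a) Not entailed — Kai loaded the wagon, not the door; the door belongs to the polishing event.
(b) Entailed — the narrative places the polishing before the loading.
(c) Entailed — the original entails any weakening of itself; this just drops 'in the kitchen'.
(d) Not entailed — the narrative places the polishing before the loading, not after.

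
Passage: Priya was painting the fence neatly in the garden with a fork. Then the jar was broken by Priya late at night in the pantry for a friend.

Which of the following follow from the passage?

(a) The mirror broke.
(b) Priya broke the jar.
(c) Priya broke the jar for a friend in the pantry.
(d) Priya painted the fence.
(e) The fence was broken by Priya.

(b), (c)

(a) Not entailed — the jar is what broke, not the mirror.
(b) Entailed — dropping 'for a friend', 'in the pantry', 'late at night' leaves a sub-description the original still satisfies.
(c) Entailed — the original entails any weakening of itself; this just drops 'late at night'.
(d) Not entailed — 'was painting' is progressive on an accomplishment; it does not entail the completed 'painted'.
(e) Not entailed — Priya broke the jar, not the fence; the fence belongs to the painting event.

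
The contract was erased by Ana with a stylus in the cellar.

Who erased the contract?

Ana

'Ana' marks the agent of the erasing event.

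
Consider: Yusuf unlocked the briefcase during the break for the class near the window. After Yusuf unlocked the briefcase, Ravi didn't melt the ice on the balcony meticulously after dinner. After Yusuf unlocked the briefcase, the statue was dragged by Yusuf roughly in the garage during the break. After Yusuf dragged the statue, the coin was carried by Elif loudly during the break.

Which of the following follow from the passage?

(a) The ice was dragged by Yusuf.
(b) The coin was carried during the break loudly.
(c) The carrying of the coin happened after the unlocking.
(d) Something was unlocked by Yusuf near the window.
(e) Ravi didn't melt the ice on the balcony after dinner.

(a) Not entailed — Yusuf dragged the statue, not the ice; the ice belongs to the melting event.
(b) Entailed — generalizing the agent leaves a sub-description the original still satisfies.
(c) Entailed — the narrative places the unlocking before the carrying.
(d) Entailed — dropping 'for the class', 'during the break' and generalizing the patient leaves a sub-description the original still satisfies.
(e) Not entailed — dropping 'meticulously' under negation is not valid — the original leaves open that Ravi melted the ice some other way.

(b), (c), (d)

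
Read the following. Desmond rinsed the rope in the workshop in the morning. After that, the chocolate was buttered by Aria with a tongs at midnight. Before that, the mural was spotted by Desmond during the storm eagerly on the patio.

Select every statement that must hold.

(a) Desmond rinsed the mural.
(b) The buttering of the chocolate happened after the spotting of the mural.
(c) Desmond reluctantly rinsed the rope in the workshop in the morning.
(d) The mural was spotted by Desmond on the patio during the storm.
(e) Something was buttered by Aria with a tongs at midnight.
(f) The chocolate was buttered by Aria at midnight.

(a) Not entailed — Desmond rinsed the rope, not the mural; the mural belongs to the spotting event.
(b) Entailed — the narrative places the spotting before the buttering.
(c) Not entailed — 'reluctantly' adds information not in the original event.
(d) Entailed — dropping 'eagerly' leaves a sub-description the original still satisfies.
(e) Entailed — this follows by dropping conjuncts from the buttering event's description.
(f) Entailed — dropping 'with a tongs' leaves a sub-description the original still satisfies.

(b), (d), (e), (f)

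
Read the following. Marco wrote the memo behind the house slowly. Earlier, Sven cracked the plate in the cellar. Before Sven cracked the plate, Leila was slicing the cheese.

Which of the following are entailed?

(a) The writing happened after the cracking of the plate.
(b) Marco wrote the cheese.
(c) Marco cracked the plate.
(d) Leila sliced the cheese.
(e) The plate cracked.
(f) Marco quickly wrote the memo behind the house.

(a) Entailed — the narrative places the cracking before the writing.
(b) Not entailed — Marco wrote the memo, not the cheese; the cheese belongs to the slicing event.
(c) Not entailed — the passage has Sven cracking the plate, not Marco.
(d) Not entailed — 'was slicing' is progressive on an accomplishment; it does not entail the completed 'sliced'.
(e) Entailed — 'Sven cracked the plate' is causative; it entails the inchoative 'the plate cracked'.
(f) Not entailed — 'quickly' adds a manner not in (and inconsistent with) the original.

(a), (e)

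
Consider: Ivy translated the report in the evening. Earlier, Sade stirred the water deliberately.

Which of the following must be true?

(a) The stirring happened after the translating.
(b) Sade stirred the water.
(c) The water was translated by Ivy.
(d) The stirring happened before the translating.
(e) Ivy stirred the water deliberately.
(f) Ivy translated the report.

(a) Not entailed — the narrative places the stirring before the translating, not after.
(b) Entailed — this follows by dropping conjuncts from the stirring event's description.
(c) Not entailed — Ivy translated the report, not the water; the water belongs to the stirring event.
(d) Entailed — the narrative places the stirring before the translating.
(e) Not entailed — the passage has Sade stirring the water, not Ivy.
(f) Entailed — dropping 'in the evening' leaves a sub-description the original still satisfies.

(b), (d), (f)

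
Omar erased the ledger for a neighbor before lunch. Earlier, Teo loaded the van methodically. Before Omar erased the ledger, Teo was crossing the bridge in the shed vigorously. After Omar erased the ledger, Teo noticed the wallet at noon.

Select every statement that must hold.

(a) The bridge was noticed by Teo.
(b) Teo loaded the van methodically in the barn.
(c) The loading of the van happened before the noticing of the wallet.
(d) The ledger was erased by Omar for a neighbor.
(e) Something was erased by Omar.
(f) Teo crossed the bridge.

(c), (d), (e)

(a) Not entailed — Teo noticed the wallet, not the bridge; the bridge belongs to the crossing event.
(b) Not entailed — 'in the barn' adds information not in the original event.
(c) Entailed — the narrative places the loading before the noticing.
(d) Entailed — every conjunct here is already in the original erasing event.
(e) Entailed — this follows by dropping conjuncts from the erasing event's description.
(f) Not entailed — 'was crossing' is progressive on an accomplishment; it does not entail the completed 'crossed'.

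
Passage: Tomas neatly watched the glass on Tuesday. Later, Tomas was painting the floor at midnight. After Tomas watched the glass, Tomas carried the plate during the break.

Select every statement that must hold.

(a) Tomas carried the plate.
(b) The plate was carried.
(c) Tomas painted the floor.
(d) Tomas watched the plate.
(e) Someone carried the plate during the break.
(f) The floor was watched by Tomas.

(a), (b), (e)

(a) Entailed — this follows by dropping conjuncts from the carrying event's description.
(b) Entailed — the original entails any weakening of itself; this just drops 'during the break' and generalizes the agent.
(c) Not entailed — 'was painting' is progressive on an accomplishment; it does not entail the completed 'painted'.
(d) Not entailed — Tomas watched the glass, not the plate; the plate belongs to the carrying event.
(e) Entailed — every conjunct here is already in the original carrying event.
(f) Not entailed — Tomas watched the glass, not the floor; the floor belongs to the painting event.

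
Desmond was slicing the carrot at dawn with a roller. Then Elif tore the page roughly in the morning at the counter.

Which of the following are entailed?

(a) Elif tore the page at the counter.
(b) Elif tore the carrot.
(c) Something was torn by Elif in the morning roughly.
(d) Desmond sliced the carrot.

(a) Entailed — every conjunct here is already in the original tearing event.
(b) Not entailed — Elif tore the page, not the carrot; the carrot belongs to the slicing event.
(c) Entailed — every conjunct here is already in the original tearing event.
(d) Not entailed — 'was slicing' is progressive on an accomplishment; it does not entail the completed 'sliced'.

(a), (c)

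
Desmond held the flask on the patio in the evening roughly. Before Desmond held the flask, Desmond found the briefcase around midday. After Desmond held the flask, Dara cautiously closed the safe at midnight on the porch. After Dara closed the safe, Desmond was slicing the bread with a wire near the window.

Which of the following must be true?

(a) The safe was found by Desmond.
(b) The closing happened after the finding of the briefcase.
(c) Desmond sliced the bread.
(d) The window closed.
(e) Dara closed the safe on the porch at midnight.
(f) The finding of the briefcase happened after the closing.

(b), (e)

(a) Not entailed — Desmond found the briefcase, not the safe; the safe belongs to the closing event.
(b) Entailed — the narrative places the finding before the closing.
(c) Not entailed — 'was slicing' is progressive on an accomplishment; it does not entail the completed 'sliced'.
(d) Not entailed — the safe is what closed, not the window.
(e) Entailed — dropping 'cautiously' leaves a sub-description the original still satisfies.
(f) Not entailed — the narrative places the finding before the closing, not after.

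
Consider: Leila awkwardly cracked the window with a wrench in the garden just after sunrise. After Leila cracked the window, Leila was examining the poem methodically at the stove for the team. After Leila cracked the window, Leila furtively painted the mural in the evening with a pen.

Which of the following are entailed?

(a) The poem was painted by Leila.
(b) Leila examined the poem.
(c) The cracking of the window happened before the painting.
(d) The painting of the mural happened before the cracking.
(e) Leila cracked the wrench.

(b), (c)

(a) Not entailed — Leila painted the mural, not the poem; the poem belongs to the examining event.
(b) Entailed — 'examine' is an activity; 'was examining' entails that some examining happened, so 'examined' holds.
(c) Entailed — the narrative places the cracking before the painting.
(d) Not entailed — the narrative places the cracking before the painting, not after.
(e) Not entailed — the wrench is the instrument, not what was cracked.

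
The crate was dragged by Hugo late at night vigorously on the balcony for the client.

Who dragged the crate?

Hugo

'Hugo' marks the agent of the dragging event.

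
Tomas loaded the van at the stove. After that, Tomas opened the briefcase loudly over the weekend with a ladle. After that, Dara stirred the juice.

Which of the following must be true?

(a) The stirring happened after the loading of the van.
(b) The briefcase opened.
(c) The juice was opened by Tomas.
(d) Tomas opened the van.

(a) Entailed — the narrative places the loading before the stirring.
(b) Entailed — 'Tomas opened the briefcase' is causative; it entails the inchoative 'the briefcase opened'.
(c) Not entailed — Tomas opened the briefcase, not the juice; the juice belongs to the stirring event.
(d) Not entailed — Tomas opened the briefcase, not the van; the van belongs to the loading event.

(a), (b)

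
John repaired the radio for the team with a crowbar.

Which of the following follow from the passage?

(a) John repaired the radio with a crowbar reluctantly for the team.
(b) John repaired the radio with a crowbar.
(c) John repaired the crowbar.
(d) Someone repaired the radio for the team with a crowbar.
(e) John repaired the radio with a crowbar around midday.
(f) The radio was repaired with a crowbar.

(b), (d), (f)

(a) Not entailed — 'reluctantly' adds information not in the original event.
(b) Entailed — this follows by dropping conjuncts from the repairing event's description.
(c) Not entailed — the crowbar is the instrument, not what was repaired.
(d) Entailed — this follows by dropping conjuncts from the repairing event's description.
(e) Not entailed — 'around midday' adds information not in the original event.
(f) Entailed — every conjunct here is already in the original repairing event.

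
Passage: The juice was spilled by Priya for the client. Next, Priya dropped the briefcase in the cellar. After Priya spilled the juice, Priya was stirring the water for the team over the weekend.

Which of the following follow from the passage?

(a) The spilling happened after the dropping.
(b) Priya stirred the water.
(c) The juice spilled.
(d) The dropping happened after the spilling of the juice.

(b), (c), (d)

(a) Not entailed — the narrative places the spilling before the dropping, not after.
(b) Entailed — 'stir' is an activity; 'was stirring' entails that some stirring happened, so 'stirred' holds.
(c) Entailed — 'Priya spilled the juice' is causative; it entails the inchoative 'the juice spilled'.
(d) Entailed — the narrative places the spilling before the dropping.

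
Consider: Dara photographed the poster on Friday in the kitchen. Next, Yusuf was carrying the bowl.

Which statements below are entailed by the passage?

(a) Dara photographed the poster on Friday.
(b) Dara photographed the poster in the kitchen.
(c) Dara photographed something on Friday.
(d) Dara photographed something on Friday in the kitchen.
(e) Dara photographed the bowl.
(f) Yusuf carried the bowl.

(a), (b), (c), (d), (f)

(a) Entailed — the original entails any weakening of itself; this just drops 'in the kitchen'.
(b) Entailed — every conjunct here is already in the original photographing event.
(c) Entailed — every conjunct here is already in the original photographing event.
(d) Entailed — this follows by dropping conjuncts from the photographing event's description.
(e) Not entailed — Dara photographed the poster, not the bowl; the bowl belongs to the carrying event.
(f) Entailed — 'carry' is an activity; 'was carrying' entails that some carrying happened, so 'carried' holds.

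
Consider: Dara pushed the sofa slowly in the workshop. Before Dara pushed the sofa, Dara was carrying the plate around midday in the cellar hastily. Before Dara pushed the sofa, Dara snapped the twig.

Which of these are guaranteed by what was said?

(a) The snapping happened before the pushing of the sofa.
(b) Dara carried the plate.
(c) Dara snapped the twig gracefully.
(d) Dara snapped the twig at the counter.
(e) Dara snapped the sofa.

(a) Entailed — the narrative places the snapping before the pushing.
(b) Entailed — 'carry' is an activity; 'was carrying' entails that some carrying happened, so 'carried' holds.
(c) Not entailed — 'gracefully' adds information not in the original event.
(d) Not entailed — 'at the counter' adds information not in the original event.
(e) Not entailed — Dara snapped the twig, not the sofa; the sofa belongs to the pushing event.

(a), (b)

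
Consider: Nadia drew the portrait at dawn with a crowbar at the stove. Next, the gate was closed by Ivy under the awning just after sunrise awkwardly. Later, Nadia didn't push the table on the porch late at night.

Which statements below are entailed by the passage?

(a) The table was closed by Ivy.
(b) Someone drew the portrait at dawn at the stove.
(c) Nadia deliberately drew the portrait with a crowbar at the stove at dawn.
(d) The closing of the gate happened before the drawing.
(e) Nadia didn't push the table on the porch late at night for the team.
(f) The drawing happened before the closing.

(a) Not entailed — Ivy closed the gate, not the table; the table belongs to the pushing event.
(b) Entailed — this follows by dropping conjuncts from the drawing event's description.
(c) Not entailed — 'deliberately' adds information not in the original event.
(d) Not entailed — the narrative places the drawing before the closing, not after.
(e) Entailed — under negation, adding a further restriction is entailed: if no such pushing event occurred, none occurred for the team either.
(f) Entailed — the narrative places the drawing before the closing.

(b), (e), (f)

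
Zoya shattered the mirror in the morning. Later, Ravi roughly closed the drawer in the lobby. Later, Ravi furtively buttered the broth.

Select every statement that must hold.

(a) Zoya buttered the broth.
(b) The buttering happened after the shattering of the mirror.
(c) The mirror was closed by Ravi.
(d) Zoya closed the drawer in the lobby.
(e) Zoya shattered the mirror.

(a) Not entailed — the passage has Ravi buttering the broth, not Zoya.
(b) Entailed — the narrative places the shattering before the buttering.
(c) Not entailed — Ravi closed the drawer, not the mirror; the mirror belongs to the shattering event.
(d) Not entailed — the passage has Ravi closing the drawer, not Zoya.
(e) Entailed — the original entails any weakening of itself; this just drops 'in the morning'.

(b), (e)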